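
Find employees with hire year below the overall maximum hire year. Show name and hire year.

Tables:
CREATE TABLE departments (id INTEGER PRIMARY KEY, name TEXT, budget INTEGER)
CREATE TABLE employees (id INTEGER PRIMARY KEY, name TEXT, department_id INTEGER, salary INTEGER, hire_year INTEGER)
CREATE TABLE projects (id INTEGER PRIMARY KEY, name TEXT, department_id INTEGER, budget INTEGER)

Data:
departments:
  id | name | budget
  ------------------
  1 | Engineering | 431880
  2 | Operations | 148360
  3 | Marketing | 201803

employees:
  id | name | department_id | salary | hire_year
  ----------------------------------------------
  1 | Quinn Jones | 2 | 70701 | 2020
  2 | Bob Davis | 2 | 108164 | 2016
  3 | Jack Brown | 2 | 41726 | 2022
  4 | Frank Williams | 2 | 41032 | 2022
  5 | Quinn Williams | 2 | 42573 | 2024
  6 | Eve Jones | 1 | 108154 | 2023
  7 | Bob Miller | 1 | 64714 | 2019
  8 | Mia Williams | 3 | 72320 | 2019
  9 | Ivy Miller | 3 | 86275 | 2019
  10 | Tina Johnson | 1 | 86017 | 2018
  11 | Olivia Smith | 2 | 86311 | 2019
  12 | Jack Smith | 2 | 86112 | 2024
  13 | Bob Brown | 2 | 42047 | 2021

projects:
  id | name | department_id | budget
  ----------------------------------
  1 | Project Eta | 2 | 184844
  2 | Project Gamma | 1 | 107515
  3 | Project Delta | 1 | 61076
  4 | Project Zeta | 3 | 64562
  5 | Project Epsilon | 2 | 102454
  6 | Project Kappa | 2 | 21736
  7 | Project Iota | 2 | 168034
SELECT name, hire_year FROM employees WHERE hire_year < (SELECT MAX(hire_year) FROM employees)

Execution result:
name | hire_year
Quinn Jones | 2020
Bob Davis | 2016
Jack Brown | 2022
Frank Williams | 2022
Eve Jones | 2023
Bob Miller | 2019
Mia Williams | 2019
Ivy Miller | 2019
Tina Johnson | 2018
Olivia Smith | 2019
Bob Brown | 2021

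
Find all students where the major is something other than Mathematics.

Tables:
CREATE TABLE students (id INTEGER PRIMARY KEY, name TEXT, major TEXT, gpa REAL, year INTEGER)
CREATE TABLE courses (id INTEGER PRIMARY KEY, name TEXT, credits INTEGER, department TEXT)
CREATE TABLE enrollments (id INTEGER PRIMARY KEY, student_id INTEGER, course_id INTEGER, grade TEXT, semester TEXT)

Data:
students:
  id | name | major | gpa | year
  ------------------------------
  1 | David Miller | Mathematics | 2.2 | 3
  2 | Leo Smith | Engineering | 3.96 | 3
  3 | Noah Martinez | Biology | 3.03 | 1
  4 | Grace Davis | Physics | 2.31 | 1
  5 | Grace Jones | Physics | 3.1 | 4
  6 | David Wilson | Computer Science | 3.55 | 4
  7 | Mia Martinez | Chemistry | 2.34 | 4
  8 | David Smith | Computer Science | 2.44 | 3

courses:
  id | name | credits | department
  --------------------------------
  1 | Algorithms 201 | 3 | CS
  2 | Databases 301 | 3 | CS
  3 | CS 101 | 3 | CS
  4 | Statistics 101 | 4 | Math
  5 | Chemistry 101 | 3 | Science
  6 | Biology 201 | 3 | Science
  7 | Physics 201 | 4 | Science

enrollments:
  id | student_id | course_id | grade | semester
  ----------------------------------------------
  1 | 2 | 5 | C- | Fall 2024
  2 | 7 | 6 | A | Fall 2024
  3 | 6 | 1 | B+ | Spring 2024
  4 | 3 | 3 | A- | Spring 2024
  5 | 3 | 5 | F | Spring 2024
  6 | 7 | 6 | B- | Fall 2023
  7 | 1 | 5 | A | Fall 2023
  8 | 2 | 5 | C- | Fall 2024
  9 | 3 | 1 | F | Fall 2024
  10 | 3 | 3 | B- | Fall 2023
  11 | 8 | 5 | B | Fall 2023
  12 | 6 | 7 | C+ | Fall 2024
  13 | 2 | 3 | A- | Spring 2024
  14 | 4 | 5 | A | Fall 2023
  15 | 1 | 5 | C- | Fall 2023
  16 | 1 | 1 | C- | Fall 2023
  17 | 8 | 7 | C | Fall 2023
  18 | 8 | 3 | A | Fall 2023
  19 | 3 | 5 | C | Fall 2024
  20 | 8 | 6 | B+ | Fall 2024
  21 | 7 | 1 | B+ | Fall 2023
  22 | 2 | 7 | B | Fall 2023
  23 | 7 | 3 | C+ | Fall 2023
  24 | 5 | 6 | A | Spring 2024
SELECT name, major FROM students WHERE major <> 'Mathematics'

Execution result:
name | major
Leo Smith | Engineering
Noah Martinez | Biology
Grace Davis | Physics
Grace Jones | Physics
David Wilson | Computer Science
Mia Martinez | Chemistry
David Smith | Computer Science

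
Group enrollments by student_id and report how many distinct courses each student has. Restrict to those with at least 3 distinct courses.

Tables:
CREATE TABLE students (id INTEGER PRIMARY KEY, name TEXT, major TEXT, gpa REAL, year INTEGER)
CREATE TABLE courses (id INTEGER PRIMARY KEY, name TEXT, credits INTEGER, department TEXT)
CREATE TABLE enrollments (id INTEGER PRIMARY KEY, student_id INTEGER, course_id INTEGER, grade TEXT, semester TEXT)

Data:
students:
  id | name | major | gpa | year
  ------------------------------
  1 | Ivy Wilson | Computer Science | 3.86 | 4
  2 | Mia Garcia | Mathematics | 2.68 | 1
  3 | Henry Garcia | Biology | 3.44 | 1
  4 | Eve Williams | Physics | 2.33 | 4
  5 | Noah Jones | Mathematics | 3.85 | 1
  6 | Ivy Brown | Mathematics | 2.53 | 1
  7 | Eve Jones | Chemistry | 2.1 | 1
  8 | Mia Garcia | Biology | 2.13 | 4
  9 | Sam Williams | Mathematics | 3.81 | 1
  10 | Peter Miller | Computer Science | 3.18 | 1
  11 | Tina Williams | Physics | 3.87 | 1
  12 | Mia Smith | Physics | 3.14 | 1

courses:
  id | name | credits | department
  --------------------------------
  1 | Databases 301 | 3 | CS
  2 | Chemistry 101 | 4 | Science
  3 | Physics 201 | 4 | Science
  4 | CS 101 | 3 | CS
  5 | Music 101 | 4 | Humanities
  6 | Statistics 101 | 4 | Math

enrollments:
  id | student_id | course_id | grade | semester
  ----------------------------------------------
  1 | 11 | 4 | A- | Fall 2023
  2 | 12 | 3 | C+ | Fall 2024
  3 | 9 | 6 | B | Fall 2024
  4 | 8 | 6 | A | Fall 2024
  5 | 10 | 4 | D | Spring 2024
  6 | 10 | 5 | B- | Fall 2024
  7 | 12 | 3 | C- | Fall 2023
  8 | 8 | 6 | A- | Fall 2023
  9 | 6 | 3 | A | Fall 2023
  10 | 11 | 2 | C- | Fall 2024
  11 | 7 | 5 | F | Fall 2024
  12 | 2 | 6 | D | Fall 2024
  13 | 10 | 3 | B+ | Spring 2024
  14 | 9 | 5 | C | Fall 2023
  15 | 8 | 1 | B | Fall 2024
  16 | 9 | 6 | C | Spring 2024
SELECT student_id, COUNT(DISTINCT course_id) AS distinct_course_count FROM enrollments GROUP BY student_id HAVING COUNT(DISTINCT course_id) >= 3

Execution result:
student_id | distinct_course_count
10 | 3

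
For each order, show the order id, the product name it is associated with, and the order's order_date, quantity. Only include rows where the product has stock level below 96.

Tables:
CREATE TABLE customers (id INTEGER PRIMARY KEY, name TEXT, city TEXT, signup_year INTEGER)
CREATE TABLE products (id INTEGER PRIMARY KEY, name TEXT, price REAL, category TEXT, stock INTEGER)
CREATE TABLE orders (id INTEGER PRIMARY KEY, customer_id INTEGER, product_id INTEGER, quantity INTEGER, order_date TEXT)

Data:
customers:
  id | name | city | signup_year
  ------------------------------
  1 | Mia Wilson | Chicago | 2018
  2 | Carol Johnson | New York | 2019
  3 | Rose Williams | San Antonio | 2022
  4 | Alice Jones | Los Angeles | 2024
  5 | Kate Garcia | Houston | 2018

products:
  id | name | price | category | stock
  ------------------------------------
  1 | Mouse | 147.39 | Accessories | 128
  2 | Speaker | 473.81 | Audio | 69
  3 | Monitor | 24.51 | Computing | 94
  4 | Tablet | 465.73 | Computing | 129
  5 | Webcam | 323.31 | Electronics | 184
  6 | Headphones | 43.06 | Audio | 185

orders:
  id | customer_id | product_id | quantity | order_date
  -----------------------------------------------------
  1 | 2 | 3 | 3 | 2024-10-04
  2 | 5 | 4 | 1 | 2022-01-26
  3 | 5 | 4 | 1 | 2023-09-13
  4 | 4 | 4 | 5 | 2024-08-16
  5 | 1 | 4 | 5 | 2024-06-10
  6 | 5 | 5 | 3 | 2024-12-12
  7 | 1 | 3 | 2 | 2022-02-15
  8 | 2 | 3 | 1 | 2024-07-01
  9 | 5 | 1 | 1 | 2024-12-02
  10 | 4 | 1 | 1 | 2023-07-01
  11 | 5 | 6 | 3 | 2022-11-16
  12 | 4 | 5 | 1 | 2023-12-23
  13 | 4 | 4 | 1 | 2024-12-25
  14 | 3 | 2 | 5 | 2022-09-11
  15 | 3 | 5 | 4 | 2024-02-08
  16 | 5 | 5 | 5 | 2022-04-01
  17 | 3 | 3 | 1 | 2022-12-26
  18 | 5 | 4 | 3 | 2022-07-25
SELECT c.id, p.name AS product, c.order_date, c.quantity FROM orders c JOIN products p ON c.product_id = p.id WHERE p.stock < 96

Execution result:
id | product | order_date | quantity
1 | Monitor | 2024-10-04 | 3
7 | Monitor | 2022-02-15 | 2
8 | Monitor | 2024-07-01 | 1
14 | Speaker | 2022-09-11 | 5
17 | Monitor | 2022-12-26 | 1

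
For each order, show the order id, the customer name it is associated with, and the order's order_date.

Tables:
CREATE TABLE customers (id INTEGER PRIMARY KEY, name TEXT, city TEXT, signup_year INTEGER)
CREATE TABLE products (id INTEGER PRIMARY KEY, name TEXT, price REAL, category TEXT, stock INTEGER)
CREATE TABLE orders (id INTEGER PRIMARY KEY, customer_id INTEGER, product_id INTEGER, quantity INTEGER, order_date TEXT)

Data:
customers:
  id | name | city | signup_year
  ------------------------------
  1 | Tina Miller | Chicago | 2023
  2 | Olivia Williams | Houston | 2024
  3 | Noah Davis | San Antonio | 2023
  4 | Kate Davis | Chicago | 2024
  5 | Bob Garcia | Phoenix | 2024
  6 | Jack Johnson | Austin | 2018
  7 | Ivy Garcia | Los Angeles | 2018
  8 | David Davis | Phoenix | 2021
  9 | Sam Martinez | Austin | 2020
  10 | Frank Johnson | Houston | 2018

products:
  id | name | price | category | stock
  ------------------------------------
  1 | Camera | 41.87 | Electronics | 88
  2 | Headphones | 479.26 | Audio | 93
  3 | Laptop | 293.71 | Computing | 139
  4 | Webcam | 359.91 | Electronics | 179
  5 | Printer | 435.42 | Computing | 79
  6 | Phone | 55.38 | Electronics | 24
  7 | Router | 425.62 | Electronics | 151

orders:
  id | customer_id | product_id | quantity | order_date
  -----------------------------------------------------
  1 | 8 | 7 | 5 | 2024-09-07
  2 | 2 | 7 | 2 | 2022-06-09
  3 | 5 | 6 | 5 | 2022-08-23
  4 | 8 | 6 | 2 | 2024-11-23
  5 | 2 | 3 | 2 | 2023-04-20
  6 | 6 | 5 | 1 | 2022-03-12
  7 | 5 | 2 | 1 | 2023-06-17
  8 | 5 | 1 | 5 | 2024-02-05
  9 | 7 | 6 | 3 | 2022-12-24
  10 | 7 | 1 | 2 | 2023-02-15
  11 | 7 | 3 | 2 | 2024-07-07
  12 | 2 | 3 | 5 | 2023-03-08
SELECT c.id, p.name AS customer, c.order_date FROM orders c JOIN customers p ON c.customer_id = p.id

Execution result:
id | customer | order_date
1 | David Davis | 2024-09-07
2 | Olivia Williams | 2022-06-09
3 | Bob Garcia | 2022-08-23
4 | David Davis | 2024-11-23
5 | Olivia Williams | 2023-04-20
6 | Jack Johnson | 2022-03-12
7 | Bob Garcia | 2023-06-17
8 | Bob Garcia | 2024-02-05
9 | Ivy Garcia | 2022-12-24
10 | Ivy Garcia | 2023-02-15
11 | Ivy Garcia | 2024-07-07
12 | Olivia Williams | 2023-03-08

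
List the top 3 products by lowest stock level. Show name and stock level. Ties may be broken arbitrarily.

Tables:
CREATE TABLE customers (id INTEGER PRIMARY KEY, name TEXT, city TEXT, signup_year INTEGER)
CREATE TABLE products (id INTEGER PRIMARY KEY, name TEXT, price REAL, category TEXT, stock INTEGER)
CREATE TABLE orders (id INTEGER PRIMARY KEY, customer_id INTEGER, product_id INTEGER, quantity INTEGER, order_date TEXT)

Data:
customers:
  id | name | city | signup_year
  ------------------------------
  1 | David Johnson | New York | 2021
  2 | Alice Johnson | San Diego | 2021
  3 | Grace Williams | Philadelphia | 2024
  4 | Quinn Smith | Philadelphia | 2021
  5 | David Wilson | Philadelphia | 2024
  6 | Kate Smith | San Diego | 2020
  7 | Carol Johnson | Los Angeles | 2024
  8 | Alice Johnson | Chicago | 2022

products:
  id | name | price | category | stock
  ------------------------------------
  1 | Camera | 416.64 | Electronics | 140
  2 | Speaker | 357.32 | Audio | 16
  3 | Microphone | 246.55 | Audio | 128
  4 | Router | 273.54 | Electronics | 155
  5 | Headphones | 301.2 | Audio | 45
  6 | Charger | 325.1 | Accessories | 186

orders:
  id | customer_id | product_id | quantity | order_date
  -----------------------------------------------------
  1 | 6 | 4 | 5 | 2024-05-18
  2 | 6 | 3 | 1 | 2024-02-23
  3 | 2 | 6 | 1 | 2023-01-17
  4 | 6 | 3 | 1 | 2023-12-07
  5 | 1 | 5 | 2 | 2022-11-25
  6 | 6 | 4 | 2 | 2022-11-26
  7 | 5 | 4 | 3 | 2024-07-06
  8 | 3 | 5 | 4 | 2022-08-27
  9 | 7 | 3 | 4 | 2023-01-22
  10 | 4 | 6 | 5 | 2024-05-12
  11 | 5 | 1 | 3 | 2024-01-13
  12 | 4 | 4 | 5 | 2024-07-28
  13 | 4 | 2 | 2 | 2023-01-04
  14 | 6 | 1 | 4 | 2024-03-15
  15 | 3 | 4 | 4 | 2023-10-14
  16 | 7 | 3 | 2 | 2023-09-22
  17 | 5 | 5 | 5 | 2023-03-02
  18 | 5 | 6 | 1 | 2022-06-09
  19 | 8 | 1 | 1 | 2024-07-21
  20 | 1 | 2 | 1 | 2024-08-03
SELECT name, stock FROM products ORDER BY stock ASC LIMIT 3

Execution result:
name | stock
Speaker | 16
Headphones | 45
Microphone | 128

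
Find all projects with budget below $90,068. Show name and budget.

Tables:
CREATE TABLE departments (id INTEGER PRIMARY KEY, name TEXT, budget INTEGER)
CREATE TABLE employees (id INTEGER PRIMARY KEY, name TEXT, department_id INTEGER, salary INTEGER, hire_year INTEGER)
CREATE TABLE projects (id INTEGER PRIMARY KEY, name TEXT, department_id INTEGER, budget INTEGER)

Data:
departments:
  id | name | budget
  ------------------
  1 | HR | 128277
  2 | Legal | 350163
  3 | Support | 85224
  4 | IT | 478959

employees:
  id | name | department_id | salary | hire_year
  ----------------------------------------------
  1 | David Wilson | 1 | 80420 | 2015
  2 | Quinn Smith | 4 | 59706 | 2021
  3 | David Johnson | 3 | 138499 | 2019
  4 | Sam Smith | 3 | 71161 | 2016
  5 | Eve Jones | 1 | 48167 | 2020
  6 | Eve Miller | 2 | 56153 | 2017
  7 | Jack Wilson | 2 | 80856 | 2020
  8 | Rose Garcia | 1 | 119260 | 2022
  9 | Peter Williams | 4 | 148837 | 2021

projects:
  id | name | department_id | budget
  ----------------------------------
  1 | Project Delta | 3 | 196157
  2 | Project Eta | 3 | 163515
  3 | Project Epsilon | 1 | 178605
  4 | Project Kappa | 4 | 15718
SELECT name, budget FROM projects WHERE budget < 90068

Execution result:
name | budget
Project Kappa | 15718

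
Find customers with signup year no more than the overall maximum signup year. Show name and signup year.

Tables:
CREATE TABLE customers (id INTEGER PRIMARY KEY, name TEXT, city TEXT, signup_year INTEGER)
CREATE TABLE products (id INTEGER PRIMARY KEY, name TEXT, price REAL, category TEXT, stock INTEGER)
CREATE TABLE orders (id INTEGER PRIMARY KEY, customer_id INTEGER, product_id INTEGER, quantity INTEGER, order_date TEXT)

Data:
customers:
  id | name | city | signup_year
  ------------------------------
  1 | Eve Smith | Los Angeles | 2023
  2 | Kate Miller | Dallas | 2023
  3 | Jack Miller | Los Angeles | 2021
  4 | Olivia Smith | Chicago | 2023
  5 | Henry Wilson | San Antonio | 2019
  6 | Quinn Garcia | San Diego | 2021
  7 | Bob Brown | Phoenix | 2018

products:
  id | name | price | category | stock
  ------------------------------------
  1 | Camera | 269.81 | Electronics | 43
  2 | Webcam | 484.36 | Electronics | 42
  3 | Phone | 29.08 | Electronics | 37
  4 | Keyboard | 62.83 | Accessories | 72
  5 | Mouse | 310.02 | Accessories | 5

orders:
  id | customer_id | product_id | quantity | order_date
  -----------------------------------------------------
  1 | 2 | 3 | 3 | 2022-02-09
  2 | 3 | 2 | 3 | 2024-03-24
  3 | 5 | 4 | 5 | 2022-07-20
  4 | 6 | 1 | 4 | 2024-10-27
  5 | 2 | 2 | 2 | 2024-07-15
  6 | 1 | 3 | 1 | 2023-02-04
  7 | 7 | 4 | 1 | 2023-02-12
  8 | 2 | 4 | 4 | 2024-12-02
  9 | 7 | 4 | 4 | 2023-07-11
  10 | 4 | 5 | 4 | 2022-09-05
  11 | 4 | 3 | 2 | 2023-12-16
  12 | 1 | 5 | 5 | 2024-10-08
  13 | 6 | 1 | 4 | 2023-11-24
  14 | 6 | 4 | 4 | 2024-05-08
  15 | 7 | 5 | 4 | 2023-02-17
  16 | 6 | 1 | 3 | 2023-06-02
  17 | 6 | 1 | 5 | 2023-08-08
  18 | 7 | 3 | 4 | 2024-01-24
SELECT name, signup_year FROM customers WHERE signup_year <= (SELECT MAX(signup_year) FROM customers)

Execution result:
name | signup_year
Eve Smith | 2023
Kate Miller | 2023
Jack Miller | 2021
Olivia Smith | 2023
Henry Wilson | 2019
Quinn Garcia | 2021
Bob Brown | 2018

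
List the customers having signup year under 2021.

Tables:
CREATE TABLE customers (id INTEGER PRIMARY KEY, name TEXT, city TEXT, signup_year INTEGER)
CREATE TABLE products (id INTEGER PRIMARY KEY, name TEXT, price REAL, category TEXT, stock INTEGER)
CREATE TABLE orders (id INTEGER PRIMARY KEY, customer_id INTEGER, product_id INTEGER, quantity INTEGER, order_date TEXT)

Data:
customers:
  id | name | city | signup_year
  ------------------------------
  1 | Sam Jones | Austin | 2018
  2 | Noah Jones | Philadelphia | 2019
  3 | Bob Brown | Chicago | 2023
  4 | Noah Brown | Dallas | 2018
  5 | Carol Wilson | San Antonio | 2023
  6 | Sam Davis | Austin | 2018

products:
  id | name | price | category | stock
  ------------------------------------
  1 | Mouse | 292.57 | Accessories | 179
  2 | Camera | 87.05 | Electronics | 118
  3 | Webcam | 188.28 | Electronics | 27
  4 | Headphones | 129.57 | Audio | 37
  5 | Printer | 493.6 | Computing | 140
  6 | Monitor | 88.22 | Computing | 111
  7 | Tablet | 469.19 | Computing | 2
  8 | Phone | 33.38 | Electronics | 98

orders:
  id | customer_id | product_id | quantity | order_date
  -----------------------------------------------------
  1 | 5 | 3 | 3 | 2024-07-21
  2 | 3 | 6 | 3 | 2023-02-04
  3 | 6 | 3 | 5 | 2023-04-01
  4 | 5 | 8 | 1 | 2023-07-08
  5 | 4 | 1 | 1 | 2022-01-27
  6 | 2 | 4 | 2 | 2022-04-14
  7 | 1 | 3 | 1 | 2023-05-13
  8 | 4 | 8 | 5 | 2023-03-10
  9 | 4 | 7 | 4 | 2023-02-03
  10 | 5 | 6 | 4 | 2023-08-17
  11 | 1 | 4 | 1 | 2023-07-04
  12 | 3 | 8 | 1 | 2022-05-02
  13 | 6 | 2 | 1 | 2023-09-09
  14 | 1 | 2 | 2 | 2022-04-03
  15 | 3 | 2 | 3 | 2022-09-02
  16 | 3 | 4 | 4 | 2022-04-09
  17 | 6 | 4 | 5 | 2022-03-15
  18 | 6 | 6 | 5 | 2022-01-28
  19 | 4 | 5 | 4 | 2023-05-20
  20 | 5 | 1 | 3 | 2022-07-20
SELECT name, signup_year FROM customers WHERE signup_year < 2021

Execution result:
name | signup_year
Sam Jones | 2018
Noah Jones | 2019
Noah Brown | 2018
Sam Davis | 2018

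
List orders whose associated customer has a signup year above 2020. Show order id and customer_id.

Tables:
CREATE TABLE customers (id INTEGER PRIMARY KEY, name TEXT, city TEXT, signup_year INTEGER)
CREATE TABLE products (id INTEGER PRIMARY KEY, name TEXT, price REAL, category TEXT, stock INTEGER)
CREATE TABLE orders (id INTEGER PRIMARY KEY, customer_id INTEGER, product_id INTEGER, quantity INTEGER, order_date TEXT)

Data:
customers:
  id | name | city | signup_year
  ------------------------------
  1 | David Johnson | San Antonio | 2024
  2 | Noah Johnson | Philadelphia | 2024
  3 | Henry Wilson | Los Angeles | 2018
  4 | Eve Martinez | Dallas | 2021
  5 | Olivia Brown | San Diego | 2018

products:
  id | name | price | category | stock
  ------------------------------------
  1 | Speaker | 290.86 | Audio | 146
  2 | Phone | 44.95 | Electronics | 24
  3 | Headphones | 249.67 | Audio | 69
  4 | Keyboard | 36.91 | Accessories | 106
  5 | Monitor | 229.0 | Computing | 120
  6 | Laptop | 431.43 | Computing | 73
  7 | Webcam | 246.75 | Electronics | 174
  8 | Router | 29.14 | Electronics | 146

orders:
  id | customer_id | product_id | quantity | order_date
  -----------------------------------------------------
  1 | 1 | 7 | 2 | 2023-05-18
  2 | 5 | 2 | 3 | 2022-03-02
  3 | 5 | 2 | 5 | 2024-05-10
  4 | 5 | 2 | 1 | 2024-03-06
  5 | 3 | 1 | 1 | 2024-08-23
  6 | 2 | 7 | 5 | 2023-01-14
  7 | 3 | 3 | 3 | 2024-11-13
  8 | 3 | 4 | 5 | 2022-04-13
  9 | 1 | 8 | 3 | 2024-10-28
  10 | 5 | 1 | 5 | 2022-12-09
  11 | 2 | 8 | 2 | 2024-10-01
SELECT id, customer_id FROM orders WHERE customer_id IN (SELECT id FROM customers WHERE signup_year > 2020)

Execution result:
id | customer_id
1 | 1
6 | 2
9 | 1
11 | 2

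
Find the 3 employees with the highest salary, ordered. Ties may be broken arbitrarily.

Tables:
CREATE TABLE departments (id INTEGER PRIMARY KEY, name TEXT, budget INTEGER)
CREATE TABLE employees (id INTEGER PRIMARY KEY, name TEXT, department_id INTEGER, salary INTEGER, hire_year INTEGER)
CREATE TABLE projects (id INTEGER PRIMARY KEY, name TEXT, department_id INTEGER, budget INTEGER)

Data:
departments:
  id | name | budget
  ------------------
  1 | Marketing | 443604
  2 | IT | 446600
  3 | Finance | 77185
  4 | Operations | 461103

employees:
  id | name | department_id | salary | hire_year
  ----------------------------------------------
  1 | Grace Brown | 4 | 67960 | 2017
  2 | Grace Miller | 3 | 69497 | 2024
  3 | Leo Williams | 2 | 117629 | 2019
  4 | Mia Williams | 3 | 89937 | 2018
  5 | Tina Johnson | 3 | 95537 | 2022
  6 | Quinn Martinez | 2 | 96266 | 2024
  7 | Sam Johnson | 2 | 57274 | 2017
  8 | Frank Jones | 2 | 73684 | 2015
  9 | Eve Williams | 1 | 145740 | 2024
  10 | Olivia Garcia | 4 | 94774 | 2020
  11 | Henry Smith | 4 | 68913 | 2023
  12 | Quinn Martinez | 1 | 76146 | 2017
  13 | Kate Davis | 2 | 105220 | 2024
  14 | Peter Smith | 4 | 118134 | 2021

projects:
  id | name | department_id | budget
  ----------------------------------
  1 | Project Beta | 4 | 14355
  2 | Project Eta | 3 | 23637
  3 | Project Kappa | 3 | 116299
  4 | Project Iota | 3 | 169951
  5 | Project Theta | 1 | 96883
SELECT name, salary FROM employees ORDER BY salary DESC LIMIT 3

Execution result:
name | salary
Eve Williams | 145740
Peter Smith | 118134
Leo Williams | 117629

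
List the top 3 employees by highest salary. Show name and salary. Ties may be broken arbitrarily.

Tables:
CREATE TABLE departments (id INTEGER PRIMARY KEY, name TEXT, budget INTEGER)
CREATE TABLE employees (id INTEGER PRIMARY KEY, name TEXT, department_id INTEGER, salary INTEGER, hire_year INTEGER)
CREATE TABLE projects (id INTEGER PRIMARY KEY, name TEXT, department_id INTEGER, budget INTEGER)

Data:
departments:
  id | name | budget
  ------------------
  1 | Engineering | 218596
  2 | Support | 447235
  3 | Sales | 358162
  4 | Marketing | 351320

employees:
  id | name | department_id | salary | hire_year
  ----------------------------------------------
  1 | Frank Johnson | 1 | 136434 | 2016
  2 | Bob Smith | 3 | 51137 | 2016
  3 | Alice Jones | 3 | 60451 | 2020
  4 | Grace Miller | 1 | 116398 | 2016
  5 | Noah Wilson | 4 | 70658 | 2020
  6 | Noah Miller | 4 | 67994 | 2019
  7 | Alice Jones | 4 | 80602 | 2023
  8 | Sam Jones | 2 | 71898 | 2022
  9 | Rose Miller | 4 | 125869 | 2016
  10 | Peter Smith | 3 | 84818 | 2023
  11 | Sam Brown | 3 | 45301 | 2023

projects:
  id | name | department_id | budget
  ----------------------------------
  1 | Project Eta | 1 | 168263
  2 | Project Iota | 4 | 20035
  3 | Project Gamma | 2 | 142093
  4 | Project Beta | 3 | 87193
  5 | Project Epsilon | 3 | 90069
SELECT name, salary FROM employees ORDER BY salary DESC LIMIT 3

Execution result:
name | salary
Frank Johnson | 136434
Rose Miller | 125869
Grace Miller | 116398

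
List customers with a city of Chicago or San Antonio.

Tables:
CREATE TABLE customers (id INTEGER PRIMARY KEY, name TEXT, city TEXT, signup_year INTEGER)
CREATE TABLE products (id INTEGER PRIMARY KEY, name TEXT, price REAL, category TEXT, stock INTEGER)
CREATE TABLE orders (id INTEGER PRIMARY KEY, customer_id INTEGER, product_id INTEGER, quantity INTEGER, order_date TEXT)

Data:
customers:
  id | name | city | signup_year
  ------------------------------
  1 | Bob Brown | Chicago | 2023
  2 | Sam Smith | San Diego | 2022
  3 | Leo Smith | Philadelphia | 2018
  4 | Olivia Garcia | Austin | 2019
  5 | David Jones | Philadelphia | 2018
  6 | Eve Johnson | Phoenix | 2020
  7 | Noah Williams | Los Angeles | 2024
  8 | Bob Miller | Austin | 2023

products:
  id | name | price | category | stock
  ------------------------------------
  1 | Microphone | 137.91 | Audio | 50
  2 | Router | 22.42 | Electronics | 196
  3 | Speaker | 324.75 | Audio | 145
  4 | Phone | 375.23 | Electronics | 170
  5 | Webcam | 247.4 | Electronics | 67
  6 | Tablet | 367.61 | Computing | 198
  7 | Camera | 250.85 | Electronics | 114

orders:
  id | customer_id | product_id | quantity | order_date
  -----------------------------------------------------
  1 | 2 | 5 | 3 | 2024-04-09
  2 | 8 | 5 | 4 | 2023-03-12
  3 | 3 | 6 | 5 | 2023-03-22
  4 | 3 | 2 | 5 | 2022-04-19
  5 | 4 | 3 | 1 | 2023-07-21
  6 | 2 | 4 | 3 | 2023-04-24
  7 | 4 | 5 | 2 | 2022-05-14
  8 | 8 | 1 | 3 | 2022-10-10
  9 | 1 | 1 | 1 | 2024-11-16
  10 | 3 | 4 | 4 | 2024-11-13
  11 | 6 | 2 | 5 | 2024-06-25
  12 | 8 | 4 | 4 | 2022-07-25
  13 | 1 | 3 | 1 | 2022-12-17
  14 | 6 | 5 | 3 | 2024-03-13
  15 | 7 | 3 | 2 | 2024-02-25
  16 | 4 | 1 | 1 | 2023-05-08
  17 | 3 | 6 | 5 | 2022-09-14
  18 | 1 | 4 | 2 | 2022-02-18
SELECT name, city FROM customers WHERE city IN ('Chicago', 'San Antonio')

Execution result:
name | city
Bob Brown | Chicago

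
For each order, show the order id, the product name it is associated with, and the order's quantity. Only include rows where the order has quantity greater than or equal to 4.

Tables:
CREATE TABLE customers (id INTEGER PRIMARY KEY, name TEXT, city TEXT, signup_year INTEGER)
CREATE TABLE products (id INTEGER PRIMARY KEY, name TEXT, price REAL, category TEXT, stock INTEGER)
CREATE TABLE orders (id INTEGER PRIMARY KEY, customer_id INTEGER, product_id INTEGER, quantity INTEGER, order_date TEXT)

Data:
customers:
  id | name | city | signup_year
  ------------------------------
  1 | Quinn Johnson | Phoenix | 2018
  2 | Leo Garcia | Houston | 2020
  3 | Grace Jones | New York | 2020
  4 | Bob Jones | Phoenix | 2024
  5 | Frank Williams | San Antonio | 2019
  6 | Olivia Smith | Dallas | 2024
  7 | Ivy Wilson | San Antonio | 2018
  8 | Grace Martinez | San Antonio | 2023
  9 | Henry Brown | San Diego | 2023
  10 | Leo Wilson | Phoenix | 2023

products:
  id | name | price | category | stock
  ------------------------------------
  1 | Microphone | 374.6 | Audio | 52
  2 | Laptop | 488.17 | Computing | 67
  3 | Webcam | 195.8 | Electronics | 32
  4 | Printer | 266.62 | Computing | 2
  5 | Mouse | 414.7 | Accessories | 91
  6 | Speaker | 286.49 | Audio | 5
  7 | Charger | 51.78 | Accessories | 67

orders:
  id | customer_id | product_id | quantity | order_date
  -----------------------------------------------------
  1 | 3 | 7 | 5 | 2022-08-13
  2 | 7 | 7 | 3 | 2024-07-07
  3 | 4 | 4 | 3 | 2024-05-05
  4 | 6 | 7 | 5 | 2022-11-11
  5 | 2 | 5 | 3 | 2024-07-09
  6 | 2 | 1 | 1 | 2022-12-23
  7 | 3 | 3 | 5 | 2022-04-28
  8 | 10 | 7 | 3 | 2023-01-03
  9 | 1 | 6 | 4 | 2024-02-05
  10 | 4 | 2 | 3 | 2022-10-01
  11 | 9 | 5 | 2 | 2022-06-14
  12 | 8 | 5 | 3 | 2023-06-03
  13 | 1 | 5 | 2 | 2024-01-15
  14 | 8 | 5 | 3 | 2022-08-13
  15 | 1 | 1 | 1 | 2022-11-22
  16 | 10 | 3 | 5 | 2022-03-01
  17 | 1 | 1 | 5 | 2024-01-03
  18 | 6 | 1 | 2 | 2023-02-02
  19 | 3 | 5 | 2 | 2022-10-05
SELECT c.id, p.name AS product, c.quantity FROM orders c JOIN products p ON c.product_id = p.id WHERE c.quantity >= 4

Execution result:
id | product | quantity
1 | Charger | 5
4 | Charger | 5
7 | Webcam | 5
9 | Speaker | 4
16 | Webcam | 5
17 | Microphone | 5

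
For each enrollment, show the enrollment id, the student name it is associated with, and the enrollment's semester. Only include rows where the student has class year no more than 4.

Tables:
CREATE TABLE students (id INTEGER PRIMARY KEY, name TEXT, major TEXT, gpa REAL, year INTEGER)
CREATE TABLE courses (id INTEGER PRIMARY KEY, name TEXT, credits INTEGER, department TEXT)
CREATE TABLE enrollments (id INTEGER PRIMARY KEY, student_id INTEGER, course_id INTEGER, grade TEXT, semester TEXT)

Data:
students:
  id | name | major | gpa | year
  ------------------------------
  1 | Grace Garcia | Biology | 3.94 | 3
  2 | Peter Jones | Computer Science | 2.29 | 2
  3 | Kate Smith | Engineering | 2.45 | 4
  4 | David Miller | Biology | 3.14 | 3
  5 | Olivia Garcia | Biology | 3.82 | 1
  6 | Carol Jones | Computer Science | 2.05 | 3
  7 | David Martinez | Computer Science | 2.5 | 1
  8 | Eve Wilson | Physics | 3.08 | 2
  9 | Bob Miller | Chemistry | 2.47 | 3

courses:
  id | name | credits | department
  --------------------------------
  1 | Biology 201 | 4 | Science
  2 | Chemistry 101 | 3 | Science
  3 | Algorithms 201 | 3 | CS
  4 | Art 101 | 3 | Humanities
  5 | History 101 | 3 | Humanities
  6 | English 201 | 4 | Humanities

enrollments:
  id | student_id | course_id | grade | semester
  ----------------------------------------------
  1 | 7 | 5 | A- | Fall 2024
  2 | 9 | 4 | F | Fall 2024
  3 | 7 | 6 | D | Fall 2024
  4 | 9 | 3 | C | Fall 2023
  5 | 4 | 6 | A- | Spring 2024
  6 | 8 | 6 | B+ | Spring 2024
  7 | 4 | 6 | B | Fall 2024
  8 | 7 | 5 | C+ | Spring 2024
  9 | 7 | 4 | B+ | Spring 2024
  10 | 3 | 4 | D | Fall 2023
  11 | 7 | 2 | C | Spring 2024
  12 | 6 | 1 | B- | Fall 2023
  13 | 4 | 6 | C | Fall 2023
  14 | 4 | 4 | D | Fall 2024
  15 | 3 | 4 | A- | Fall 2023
SELECT c.id, p.name AS student, c.semester FROM enrollments c JOIN students p ON c.student_id = p.id WHERE p.year <= 4

Execution result:
id | student | semester
1 | David Martinez | Fall 2024
2 | Bob Miller | Fall 2024
3 | David Martinez | Fall 2024
4 | Bob Miller | Fall 2023
5 | David Miller | Spring 2024
6 | Eve Wilson | Spring 2024
7 | David Miller | Fall 2024
8 | David Martinez | Spring 2024
9 | David Martinez | Spring 2024
10 | Kate Smith | Fall 2023
11 | David Martinez | Spring 2024
12 | Carol Jones | Fall 2023
13 | David Miller | Fall 2023
14 | David Miller | Fall 2024
15 | Kate Smith | Fall 2023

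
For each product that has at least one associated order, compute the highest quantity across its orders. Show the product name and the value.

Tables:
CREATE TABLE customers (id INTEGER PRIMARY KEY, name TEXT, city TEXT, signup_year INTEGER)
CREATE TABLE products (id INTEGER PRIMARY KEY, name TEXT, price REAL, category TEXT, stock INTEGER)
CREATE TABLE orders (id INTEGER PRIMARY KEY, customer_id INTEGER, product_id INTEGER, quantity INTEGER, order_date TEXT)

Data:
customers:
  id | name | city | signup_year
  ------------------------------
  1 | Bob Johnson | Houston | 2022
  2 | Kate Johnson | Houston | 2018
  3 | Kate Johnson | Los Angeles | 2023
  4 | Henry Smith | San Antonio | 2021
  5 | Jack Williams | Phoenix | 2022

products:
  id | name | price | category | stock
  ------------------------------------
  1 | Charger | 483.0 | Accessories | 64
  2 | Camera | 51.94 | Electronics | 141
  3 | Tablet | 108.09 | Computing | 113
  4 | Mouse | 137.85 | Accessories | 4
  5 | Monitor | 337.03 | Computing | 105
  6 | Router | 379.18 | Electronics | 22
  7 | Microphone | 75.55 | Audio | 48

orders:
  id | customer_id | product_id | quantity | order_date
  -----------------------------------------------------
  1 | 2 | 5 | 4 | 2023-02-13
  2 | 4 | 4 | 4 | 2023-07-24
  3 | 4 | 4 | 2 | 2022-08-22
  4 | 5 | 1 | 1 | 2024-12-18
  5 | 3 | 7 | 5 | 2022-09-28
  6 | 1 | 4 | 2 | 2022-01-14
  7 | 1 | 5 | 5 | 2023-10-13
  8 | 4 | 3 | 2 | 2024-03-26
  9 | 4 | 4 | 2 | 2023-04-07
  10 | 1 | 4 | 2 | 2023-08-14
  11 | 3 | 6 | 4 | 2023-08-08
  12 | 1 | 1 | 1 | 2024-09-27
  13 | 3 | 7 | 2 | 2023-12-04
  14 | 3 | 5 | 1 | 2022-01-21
SELECT p.name, MAX(c.quantity) AS max_quantity FROM orders c JOIN products p ON c.product_id = p.id GROUP BY p.id, p.name

Execution result:
name | max_quantity
Charger | 1
Tablet | 2
Mouse | 4
Monitor | 5
Router | 4
Microphone | 5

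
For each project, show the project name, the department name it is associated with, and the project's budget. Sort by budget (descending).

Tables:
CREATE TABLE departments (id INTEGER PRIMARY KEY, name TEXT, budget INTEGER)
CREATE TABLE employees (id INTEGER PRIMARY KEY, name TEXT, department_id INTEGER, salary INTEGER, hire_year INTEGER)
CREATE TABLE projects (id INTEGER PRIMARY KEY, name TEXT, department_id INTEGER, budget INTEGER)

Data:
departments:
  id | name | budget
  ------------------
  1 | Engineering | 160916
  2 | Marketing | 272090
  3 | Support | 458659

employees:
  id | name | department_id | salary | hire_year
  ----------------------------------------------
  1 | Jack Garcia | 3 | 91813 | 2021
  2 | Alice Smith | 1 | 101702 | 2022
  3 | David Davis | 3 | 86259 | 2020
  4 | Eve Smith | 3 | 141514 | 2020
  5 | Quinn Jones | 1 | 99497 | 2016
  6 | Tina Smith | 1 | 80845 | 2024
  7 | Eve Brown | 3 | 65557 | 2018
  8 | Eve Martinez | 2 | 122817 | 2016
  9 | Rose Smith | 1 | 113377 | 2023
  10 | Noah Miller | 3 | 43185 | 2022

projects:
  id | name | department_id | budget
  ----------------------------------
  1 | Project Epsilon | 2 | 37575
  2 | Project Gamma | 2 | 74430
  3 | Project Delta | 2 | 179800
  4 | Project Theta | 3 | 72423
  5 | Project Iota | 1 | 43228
SELECT c.name, p.name AS department, c.budget FROM projects c JOIN departments p ON c.department_id = p.id ORDER BY c.budget DESC

Execution result:
name | department | budget
Project Delta | Marketing | 179800
Project Gamma | Marketing | 74430
Project Theta | Support | 72423
Project Iota | Engineering | 43228
Project Epsilon | Marketing | 37575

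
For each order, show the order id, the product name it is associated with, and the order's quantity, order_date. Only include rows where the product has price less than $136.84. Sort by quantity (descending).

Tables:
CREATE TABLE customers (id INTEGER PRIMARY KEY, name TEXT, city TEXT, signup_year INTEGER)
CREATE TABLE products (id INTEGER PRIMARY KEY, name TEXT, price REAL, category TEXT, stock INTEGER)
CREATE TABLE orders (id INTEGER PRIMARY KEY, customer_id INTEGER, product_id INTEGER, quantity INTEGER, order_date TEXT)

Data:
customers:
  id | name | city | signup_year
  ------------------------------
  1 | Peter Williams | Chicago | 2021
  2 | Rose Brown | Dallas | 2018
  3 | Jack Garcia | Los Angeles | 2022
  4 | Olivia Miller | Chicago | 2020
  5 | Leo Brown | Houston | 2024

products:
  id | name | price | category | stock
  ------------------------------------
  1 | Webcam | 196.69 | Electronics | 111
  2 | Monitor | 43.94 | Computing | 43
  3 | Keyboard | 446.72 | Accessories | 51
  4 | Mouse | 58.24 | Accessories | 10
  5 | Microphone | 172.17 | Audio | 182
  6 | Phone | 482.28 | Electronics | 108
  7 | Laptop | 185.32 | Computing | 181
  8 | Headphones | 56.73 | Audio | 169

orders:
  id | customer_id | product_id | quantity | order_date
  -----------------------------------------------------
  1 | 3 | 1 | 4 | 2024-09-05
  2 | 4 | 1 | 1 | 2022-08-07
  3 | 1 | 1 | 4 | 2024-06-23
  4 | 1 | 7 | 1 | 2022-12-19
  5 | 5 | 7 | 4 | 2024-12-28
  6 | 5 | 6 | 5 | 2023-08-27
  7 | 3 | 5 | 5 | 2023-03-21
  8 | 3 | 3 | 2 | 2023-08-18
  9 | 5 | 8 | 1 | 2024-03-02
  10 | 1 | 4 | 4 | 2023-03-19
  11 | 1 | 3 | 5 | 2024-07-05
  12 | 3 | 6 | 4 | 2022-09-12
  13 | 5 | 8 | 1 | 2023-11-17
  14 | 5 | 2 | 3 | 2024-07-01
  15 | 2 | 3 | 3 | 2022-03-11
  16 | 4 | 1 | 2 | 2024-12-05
SELECT c.id, p.name AS product, c.quantity, c.order_date FROM orders c JOIN products p ON c.product_id = p.id WHERE p.price < 136.84 ORDER BY c.quantity DESC

Execution result:
id | product | quantity | order_date
10 | Mouse | 4 | 2023-03-19
14 | Monitor | 3 | 2024-07-01
9 | Headphones | 1 | 2024-03-02
13 | Headphones | 1 | 2023-11-17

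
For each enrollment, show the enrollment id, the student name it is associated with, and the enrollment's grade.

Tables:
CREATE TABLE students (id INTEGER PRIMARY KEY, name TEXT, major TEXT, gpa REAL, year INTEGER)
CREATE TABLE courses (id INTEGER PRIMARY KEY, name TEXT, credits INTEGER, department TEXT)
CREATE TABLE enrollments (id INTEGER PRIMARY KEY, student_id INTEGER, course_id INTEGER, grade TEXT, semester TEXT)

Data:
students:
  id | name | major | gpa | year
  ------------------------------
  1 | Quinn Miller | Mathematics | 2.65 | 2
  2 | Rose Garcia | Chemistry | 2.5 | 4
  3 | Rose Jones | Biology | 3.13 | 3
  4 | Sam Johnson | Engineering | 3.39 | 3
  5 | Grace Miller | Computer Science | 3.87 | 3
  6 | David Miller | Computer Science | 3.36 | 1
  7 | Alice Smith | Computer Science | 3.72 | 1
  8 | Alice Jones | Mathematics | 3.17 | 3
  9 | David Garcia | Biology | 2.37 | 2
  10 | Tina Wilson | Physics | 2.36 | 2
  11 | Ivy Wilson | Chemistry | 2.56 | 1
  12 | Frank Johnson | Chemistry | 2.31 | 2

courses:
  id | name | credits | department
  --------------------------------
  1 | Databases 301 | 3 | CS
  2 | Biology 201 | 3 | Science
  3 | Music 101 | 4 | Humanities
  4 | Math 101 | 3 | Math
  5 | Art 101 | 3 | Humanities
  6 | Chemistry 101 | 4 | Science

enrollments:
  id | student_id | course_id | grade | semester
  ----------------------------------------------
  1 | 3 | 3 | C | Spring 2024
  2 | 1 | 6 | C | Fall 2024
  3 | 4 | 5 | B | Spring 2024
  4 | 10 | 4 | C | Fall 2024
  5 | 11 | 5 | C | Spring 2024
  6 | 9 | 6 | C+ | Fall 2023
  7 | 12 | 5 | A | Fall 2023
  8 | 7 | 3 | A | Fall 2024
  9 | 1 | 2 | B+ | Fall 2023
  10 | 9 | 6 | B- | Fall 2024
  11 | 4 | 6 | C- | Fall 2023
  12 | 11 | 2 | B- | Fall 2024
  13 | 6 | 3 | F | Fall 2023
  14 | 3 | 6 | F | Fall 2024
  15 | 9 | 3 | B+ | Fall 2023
SELECT c.id, p.name AS student, c.grade FROM enrollments c JOIN students p ON c.student_id = p.id

Execution result:
id | student | grade
1 | Rose Jones | C
2 | Quinn Miller | C
3 | Sam Johnson | B
4 | Tina Wilson | C
5 | Ivy Wilson | C
6 | David Garcia | C+
7 | Frank Johnson | A
8 | Alice Smith | A
9 | Quinn Miller | B+
10 | David Garcia | B-
11 | Sam Johnson | C-
12 | Ivy Wilson | B-
13 | David Miller | F
14 | Rose Jones | F
15 | David Garcia | B+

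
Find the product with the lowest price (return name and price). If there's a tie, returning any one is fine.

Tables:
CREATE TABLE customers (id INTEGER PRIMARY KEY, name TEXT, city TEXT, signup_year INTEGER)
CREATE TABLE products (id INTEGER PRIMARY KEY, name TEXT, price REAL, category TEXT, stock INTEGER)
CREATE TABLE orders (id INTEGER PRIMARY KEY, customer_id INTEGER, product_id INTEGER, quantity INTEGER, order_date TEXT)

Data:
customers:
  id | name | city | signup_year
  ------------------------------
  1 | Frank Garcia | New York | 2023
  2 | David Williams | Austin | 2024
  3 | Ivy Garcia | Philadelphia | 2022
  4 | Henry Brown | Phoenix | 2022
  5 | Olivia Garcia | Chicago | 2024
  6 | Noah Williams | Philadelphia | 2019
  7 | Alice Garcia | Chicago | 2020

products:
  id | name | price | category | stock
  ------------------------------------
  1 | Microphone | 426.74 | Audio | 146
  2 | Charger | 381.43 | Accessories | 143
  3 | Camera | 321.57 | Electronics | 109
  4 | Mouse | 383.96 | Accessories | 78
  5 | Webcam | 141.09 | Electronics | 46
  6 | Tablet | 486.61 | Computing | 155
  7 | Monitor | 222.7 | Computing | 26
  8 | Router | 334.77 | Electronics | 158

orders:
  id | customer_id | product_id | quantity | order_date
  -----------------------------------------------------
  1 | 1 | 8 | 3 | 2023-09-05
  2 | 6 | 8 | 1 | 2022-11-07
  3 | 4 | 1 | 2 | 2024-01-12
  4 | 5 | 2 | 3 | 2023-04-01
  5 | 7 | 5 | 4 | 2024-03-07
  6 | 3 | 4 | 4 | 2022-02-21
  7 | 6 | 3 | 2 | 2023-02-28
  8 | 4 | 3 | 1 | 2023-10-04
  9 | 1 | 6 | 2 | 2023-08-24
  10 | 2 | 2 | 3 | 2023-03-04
SELECT name, price FROM products ORDER BY price ASC LIMIT 1

Execution result:
name | price
Webcam | 141.09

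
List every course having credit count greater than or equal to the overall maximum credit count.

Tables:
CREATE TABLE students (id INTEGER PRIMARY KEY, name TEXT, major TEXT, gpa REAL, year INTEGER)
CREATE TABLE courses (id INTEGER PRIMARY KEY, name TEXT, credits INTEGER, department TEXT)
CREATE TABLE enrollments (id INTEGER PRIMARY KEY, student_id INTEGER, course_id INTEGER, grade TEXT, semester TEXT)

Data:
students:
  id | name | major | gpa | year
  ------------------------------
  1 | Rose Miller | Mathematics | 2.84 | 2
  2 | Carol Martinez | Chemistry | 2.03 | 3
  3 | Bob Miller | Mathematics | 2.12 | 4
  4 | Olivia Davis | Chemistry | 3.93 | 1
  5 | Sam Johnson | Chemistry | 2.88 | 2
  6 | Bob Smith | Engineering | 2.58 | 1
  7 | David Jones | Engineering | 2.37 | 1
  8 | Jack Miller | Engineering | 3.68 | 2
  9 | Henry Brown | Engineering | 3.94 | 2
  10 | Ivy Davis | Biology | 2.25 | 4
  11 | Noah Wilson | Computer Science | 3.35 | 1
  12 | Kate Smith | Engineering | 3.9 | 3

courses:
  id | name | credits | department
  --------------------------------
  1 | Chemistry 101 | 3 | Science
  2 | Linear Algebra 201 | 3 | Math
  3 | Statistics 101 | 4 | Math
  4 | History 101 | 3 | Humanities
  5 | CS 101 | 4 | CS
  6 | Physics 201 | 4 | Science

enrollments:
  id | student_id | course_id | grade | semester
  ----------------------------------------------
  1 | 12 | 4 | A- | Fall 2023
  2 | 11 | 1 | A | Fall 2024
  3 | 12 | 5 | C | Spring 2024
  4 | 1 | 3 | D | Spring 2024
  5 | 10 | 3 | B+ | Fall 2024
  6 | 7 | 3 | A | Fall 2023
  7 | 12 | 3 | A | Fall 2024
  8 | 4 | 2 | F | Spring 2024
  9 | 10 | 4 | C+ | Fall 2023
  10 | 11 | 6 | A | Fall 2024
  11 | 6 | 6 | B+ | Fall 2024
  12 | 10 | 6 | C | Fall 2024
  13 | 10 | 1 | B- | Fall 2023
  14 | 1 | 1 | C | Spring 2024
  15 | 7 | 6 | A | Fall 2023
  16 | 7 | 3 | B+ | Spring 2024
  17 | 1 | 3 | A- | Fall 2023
SELECT name, credits FROM courses WHERE credits >= (SELECT MAX(credits) FROM courses)

Execution result:
name | credits
Statistics 101 | 4
CS 101 | 4
Physics 201 | 4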